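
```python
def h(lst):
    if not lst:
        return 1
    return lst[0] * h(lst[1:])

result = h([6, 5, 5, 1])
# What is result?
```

Product over [6, 5, 5, 1] = 6 * 5 * 5 * 1 = 150

Answer: 150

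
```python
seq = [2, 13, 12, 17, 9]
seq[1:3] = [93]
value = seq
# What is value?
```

Trace:
`seq = [2, 13, 12, 17, 9]` → seq = [2, 13, 12, 17, 9]
`seq[1:3] = [93]` → seq = [2, 93, 17, 9]
`value = seq` → value = [2, 93, 17, 9]
So value = [2, 93, 17, 9]

Answer: [2, 93, 17, 9]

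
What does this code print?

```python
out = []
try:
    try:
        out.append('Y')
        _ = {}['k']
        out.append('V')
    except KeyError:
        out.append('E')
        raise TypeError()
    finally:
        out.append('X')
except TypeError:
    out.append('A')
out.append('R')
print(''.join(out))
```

Execution trace: 'Y' (inner try body) → 'E' (inner except KeyError) → 'X' (inner finally) → 'A' (outer except TypeError) → 'R' (after the try/except). Output: YEXAR

Answer: YEXAR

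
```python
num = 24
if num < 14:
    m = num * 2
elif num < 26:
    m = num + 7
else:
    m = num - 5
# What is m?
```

Trace:
`num = 24` → num = 24
`if num < 14: ...` → num < 14 is False, num < 26 is True → m = 31
So m = 31

Answer: 31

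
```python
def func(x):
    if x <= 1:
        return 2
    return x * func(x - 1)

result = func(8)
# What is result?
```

func(8) = 8 * 7 * 6 * 5 * 4 * 3 * 2 * 2 = 80640

Answer: 80640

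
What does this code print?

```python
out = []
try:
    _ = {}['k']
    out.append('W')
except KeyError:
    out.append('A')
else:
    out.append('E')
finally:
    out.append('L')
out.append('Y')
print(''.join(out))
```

Execution trace: 'A' (except KeyError) → 'L' (finally) → 'Y' (after the try/except). Output: ALY

Answer: ALY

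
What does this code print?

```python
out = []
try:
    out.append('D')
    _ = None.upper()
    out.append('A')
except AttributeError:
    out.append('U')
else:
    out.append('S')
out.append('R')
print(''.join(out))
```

Execution trace: 'D' (try body) → 'U' (except AttributeError) → 'R' (after the try/except). Output: DUR

Answer: DUR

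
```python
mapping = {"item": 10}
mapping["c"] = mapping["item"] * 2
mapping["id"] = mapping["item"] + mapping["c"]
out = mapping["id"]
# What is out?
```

Trace:
`mapping = {"item": 10}` → mapping = {'item': 10}
`mapping["c"] = mapping["item"] * 2` → mapping = {'item': 10, 'c': 20}
`mapping["id"] = mapping["item"] + mapping["c"]` → mapping = {'item': 10, 'c': 20, 'id': 30}
`out = mapping["id"]` → out = 30
So out = 30

Answer: 30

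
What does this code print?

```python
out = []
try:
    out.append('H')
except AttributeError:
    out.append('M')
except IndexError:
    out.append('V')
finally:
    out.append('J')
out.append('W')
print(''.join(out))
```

Execution trace: 'H' (try body, no exception) → 'J' (finally) → 'W' (after the try/except). Output: HJW

Answer: HJW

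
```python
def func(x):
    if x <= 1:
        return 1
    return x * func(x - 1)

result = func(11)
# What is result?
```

func(11) = 11 * 10 * 9 * 8 * 7 * 6 * 5 * 4 * 3 * 2 * 1 = 39916800

Answer: 39916800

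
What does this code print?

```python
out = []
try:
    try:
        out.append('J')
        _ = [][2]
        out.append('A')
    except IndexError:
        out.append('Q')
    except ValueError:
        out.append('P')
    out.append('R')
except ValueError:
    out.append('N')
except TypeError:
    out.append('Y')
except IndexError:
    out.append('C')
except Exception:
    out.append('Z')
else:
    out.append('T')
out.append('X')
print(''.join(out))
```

Execution trace: 'J' (inner try body) → 'Q' (inner except IndexError) → 'R' (try body, no exception) → 'T' (else) → 'X' (after the try/except). Output: JQRTX

Answer: JQRTX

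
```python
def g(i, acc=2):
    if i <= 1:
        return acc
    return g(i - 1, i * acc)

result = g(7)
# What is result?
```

Accumulator trace (n, acc): (7, 2) -> (6, 14) -> (5, 84) -> (4, 420) -> (3, 1680) -> (2, 5040) -> (1, 10080) -> return 10080

Answer: 10080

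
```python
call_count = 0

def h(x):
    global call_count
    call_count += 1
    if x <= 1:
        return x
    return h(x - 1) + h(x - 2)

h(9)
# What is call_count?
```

Calls(x) = 1 + Calls(x-1) + Calls(x-2); Calls(0)=Calls(1)=1. For x=9 this gives 109.

Answer: 109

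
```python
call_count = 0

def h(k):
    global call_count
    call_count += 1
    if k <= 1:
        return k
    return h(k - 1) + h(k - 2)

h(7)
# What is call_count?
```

Calls(k) = 1 + Calls(k-1) + Calls(k-2); Calls(0)=Calls(1)=1. For k=7 this gives 41.

Answer: 41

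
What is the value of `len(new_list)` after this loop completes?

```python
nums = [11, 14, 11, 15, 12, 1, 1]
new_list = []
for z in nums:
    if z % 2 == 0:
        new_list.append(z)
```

Count even numbers in [11, 14, 11, 15, 12, 1, 1]
`new_list` takes the values: [] → [14] → [14, 12]
So `len(new_list)` = 2

Answer: 2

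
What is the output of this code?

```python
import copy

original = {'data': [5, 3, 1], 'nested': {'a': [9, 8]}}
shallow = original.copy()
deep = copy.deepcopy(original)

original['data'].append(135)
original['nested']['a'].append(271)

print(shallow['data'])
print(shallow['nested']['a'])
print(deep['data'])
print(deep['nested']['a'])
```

Key concept: comparing shallow vs deep copy.
Step by step:
`original = {'data': [5, 3, 1], 'nested': {'a': [9, 8]}}` → original = {'data': [5, 3, 1], 'nested': {'a': [9, 8]}}
`shallow = original.copy()` → shallow = {'data': [5, 3, 1], 'nested': {'a': [9, 8]}}
`deep = copy.deepcopy(original)` → deep = {'data': [5, 3, 1], 'nested': {'a': [9, 8]}}
`original['data'].append(135)` → original = {'data': [5, 3, 1, 135], 'nested': {'a': [9, 8]}}; shallow = {'data': [5, 3, 1, 135], 'nested': {'a': [9, 8]}}
`original['nested']['a'].append(271)` → original = {'data': [5, 3, 1, 135], 'nested': {'a': [9, 8, 271]}}; shallow = {'data': [5, 3, 1, 135], 'nested': {'a': [9, 8, 271]}}
`print(shallow['data'])` → prints [5, 3, 1, 135]
`print(shallow['nested']['a'])` → prints [9, 8, 271]
`print(deep['data'])` → prints [5, 3, 1]
`print(deep['nested']['a'])` → prints [9, 8]

Answer:
[5, 3, 1, 135]
[9, 8, 271]
[5, 3, 1]
[9, 8]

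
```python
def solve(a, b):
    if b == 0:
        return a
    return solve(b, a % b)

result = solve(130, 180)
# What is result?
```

solve(130, 180) -> solve(180, 130) -> solve(130, 50) -> solve(50, 30) -> solve(30, 20) -> solve(20, 10) -> solve(10, 0) -> 10

Answer: 10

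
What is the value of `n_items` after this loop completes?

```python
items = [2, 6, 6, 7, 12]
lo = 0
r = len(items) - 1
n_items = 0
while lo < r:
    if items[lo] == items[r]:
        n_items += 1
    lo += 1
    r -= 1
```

Count matching pairs from ends
`n_items` takes the values: 0

Answer: 0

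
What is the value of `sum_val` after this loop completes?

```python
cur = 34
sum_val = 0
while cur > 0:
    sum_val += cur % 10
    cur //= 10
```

Sum digits of 34
`sum_val` takes the values: 0 → 4 → 7

Answer: 7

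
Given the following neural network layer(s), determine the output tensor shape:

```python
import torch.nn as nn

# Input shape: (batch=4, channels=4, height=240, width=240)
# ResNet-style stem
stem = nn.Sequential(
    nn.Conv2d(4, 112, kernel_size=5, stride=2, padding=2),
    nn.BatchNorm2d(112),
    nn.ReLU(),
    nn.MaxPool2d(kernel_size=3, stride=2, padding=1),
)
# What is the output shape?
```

Input: (4, 4, 240, 240) -> after Conv2d 5x5 stride=2: (4, 112, 120, 120) -> Output: (4, 112, 60, 60)

Answer: (4, 112, 60, 60)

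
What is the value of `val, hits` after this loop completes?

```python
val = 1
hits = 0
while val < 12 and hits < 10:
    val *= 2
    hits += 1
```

Double until >= 12 or 10 iterations
`val, hits` takes the values: (1, 0) → (2, 0) → (2, 1) → (4, 1) → (4, 2) → (8, 2) → (8, 3) → (16, 3) → (16, 4)

Answer: 16, 4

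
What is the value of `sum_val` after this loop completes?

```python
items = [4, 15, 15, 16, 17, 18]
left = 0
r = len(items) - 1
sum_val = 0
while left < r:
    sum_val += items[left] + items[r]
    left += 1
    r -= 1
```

Sum of pairs from ends
`sum_val` takes the values: 0 → 22 → 54 → 85

Answer: 85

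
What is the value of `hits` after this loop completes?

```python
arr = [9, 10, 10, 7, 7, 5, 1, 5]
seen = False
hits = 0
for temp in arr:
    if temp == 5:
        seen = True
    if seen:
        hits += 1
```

Count elements after first 5 in [9, 10, 10, 7, 7, 5, 1, 5]
`hits` takes the values: 0 → 1 → 2 → 3

Answer: 3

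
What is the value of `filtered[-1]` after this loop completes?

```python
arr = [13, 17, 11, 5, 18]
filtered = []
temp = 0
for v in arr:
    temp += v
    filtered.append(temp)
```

Cumulative sum ends at 64
`filtered` takes the values: [] → [13] → [13, 30] → [13, 30, 41] → [13, 30, 41, 46] → [13, 30, 41, 46, 64]
So `filtered[-1]` = 64

Answer: 64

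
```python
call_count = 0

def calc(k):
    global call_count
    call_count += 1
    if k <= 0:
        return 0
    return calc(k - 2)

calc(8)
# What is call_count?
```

Linear recursion stepping by 2: 5 calls from k=8 down to ≤0.

Answer: 5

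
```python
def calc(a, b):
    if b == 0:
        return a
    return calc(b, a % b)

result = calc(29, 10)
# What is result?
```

calc(29, 10) -> calc(10, 9) -> calc(9, 1) -> calc(1, 0) -> 1

Answer: 1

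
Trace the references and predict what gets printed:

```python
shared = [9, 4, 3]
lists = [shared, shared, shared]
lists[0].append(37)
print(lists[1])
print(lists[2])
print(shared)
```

Key concept: list of same reference.
Step by step:
`shared = [9, 4, 3]` → shared = [9, 4, 3]
`lists = [shared, shared, shared]` → lists = [[9, 4, 3], [9, 4, 3], [9, 4, 3]]
`lists[0].append(37)` → shared = [9, 4, 3, 37]; lists = [[9, 4, 3, 37], [9, 4, 3, 37], [9, 4, 3, 37]]
`print(lists[1])` → prints [9, 4, 3, 37]
`print(lists[2])` → prints [9, 4, 3, 37]
`print(shared)` → prints [9, 4, 3, 37]

Answer:
[9, 4, 3, 37]
[9, 4, 3, 37]
[9, 4, 3, 37]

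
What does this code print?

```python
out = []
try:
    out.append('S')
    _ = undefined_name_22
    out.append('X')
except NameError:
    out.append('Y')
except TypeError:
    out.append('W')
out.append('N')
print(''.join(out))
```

Execution trace: 'S' (try body) → 'Y' (except NameError) → 'N' (after the try/except). Output: SYN

Answer: SYN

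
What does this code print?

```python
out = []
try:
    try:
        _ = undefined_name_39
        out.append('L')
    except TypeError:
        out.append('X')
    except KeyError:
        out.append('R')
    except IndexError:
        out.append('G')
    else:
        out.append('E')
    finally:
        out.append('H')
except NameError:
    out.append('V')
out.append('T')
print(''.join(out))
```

Execution trace: 'H' (finally) → 'V' (outer except NameError) → 'T' (after the try/except). Output: HVT

Answer: HVT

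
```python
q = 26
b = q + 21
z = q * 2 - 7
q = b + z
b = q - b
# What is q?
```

Trace:
`q = 26` → q = 26
`b = q + 21` → b = 47
`z = q * 2 - 7` → z = 45
`q = b + z` → q = 92
`b = q - b` → b = 45
So q = 92

Answer: 92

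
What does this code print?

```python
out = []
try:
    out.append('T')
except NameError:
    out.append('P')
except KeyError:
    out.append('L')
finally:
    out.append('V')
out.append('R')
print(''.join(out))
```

Execution trace: 'T' (try body, no exception) → 'V' (finally) → 'R' (after the try/except). Output: TVR

Answer: TVR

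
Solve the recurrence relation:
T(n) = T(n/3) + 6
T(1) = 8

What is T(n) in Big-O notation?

Each step divides n by 3 and adds 6. After log_3(n) steps we reach T(1)=8. So T(n) = 6·log_3(n) + 8 = O(log n).

Answer: O(log n)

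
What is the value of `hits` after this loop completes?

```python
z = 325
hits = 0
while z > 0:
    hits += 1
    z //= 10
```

Count digits by repeated division by 10
`hits` takes the values: 0 → 1 → 2 → 3

Answer: 3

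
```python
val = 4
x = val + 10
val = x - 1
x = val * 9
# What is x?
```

Trace:
`val = 4` → val = 4
`x = val + 10` → x = 14
`val = x - 1` → val = 13
`x = val * 9` → x = 117
So x = 117

Answer: 117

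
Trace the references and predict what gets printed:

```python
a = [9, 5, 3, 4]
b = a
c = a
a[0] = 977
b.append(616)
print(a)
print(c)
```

Key concept: multiple aliases.
Step by step:
`a = [9, 5, 3, 4]` → a = [9, 5, 3, 4]
`b = a` → b = [9, 5, 3, 4] (same object as a)
`c = a` → c = [9, 5, 3, 4] (same object as a, b)
`a[0] = 977` → a = [977, 5, 3, 4] (same object as b, c); b = [977, 5, 3, 4] (same object as a, c); c = [977, 5, 3, 4] (same object as a, b)
`b.append(616)` → a = [977, 5, 3, 4, 616] (same object as b, c); b = [977, 5, 3, 4, 616] (same object as a, c); c = [977, 5, 3, 4, 616] (same object as a, b)
`print(a)` → prints [977, 5, 3, 4, 616]
`print(c)` → prints [977, 5, 3, 4, 616]

Answer:
[977, 5, 3, 4, 616]
[977, 5, 3, 4, 616]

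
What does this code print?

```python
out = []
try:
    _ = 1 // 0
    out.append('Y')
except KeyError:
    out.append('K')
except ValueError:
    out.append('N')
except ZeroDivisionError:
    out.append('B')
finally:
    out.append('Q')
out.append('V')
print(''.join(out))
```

Execution trace: 'B' (except ZeroDivisionError) → 'Q' (finally) → 'V' (after the try/except). Output: BQV

Answer: BQV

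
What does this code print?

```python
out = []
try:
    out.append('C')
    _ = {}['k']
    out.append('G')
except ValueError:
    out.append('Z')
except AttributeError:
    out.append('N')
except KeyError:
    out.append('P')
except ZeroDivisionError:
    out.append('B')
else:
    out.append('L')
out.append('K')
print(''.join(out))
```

Execution trace: 'C' (try body) → 'P' (except KeyError) → 'K' (after the try/except). Output: CPK

Answer: CPK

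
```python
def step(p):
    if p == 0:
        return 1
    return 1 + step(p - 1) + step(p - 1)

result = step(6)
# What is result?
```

step(p) = 1 + 2·step(p-1), step(0)=1. Closed form: (1+1)·2^6 - 1 = 127.

Answer: 127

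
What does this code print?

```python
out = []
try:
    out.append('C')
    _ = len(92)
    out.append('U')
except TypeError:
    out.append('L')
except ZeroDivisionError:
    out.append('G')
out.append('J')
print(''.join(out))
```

Execution trace: 'C' (try body) → 'L' (except TypeError) → 'J' (after the try/except). Output: CLJ

Answer: CLJ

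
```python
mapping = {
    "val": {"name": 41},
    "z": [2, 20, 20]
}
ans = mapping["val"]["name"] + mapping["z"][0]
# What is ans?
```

Trace:
`mapping = { ...` → mapping = {'val': {'name': 41}, 'z': [2, 20, 20]}
`ans = mapping["val"]["name"] + mapping["z"][0]` → ans = 43
So ans = 43

Answer: 43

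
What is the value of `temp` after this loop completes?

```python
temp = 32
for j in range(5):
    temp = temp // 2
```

Halve 5 times: 32 // 2^5 = 1
`temp` takes the values: 32 → 16 → 8 → 4 → 2 → 1

Answer: 1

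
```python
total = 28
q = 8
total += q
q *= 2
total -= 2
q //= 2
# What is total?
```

Trace:
`total = 28` → total = 28
`q = 8` → q = 8
`total += q` → total = 36
`q *= 2` → q = 16
`total -= 2` → total = 34
`q //= 2` → q = 8
So total = 34

Answer: 34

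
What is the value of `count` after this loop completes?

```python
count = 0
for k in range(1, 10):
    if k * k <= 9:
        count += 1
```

Count numbers where k² ≤ 9
`count` takes the values: 0 → 1 → 2 → 3

Answer: 3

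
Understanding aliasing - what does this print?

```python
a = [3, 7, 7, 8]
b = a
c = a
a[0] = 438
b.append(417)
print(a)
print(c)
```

Key concept: multiple aliases.
Step by step:
`a = [3, 7, 7, 8]` → a = [3, 7, 7, 8]
`b = a` → b = [3, 7, 7, 8] (same object as a)
`c = a` → c = [3, 7, 7, 8] (same object as a, b)
`a[0] = 438` → a = [438, 7, 7, 8] (same object as b, c); b = [438, 7, 7, 8] (same object as a, c); c = [438, 7, 7, 8] (same object as a, b)
`b.append(417)` → a = [438, 7, 7, 8, 417] (same object as b, c); b = [438, 7, 7, 8, 417] (same object as a, c); c = [438, 7, 7, 8, 417] (same object as a, b)
`print(a)` → prints [438, 7, 7, 8, 417]
`print(c)` → prints [438, 7, 7, 8, 417]

Answer:
[438, 7, 7, 8, 417]
[438, 7, 7, 8, 417]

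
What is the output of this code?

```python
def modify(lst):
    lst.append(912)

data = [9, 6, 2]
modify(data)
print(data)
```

Key concept: function modifies passed list.
Step by step:
`data = [9, 6, 2]` → data = [9, 6, 2]
`modify(data)` → data = [9, 6, 2, 912]
`print(data)` → prints [9, 6, 2, 912]

Answer: [9, 6, 2, 912]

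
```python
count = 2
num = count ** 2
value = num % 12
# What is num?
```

Trace:
`count = 2` → count = 2
`num = count ** 2` → num = 4
`value = num % 12` → value = 4
So num = 4

Answer: 4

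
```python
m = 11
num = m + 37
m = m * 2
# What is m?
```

Trace:
`m = 11` → m = 11
`num = m + 37` → num = 48
`m = m * 2` → m = 22
So m = 22

Answer: 22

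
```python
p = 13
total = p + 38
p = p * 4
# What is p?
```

Trace:
`p = 13` → p = 13
`total = p + 38` → total = 51
`p = p * 4` → p = 52
So p = 52

Answer: 52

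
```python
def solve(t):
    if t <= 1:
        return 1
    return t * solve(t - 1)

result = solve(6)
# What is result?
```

solve(6) = 6 * 5 * 4 * 3 * 2 * 1 = 720

Answer: 720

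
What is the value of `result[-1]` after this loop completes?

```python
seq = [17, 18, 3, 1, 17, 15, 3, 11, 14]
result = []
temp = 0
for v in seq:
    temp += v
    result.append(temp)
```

Cumulative sum ends at 99
`result` takes the values: [] → [17] → [17, 35] → [17, 35, 38] → [17, 35, 38, 39] → [17, 35, 38, 39, 56] → [17, 35, 38, 39, 56, 71] → [17, 35, 38, 39, 56, 71, 74] → [17, 35, 38, 39, 56, 71, 74, 85] → [17, 35, 38, 39, 56, 71, 74, 85, 99]
So `result[-1]` = 99

Answer: 99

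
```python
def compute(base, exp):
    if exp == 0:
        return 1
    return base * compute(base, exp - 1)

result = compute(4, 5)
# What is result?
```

compute(4, 5) = 4 * 4 * 4 * 4 * 4 = 1024

Answer: 1024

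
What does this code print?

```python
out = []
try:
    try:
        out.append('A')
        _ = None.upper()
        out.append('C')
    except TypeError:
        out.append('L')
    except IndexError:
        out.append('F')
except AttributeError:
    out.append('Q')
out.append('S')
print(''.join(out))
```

Execution trace: 'A' (try body) → 'Q' (outer except AttributeError) → 'S' (after the try/except). Output: AQS

Answer: AQS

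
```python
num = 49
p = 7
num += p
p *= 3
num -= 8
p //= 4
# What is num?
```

Trace:
`num = 49` → num = 49
`p = 7` → p = 7
`num += p` → num = 56
`p *= 3` → p = 21
`num -= 8` → num = 48
`p //= 4` → p = 5
So num = 48

Answer: 48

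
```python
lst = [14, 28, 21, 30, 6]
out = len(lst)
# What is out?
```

Trace:
`lst = [14, 28, 21, 30, 6]` → lst = [14, 28, 21, 30, 6]
`out = len(lst)` → out = 5
So out = 5

Answer: 5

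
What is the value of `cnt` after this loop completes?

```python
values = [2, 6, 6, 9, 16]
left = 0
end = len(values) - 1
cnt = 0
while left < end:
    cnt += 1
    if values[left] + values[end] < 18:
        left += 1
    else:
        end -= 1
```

Steps to find pair summing to 18
`cnt` takes the values: 0 → 1 → 2 → 3 → 4

Answer: 4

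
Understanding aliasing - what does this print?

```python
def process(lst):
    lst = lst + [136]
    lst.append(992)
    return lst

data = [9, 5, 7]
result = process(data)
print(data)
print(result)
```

Key concept: rebinding parameter vs mutation.
Step by step:
`data = [9, 5, 7]` → data = [9, 5, 7]
`result = process(data)` → result = [9, 5, 7, 136, 992]
`print(data)` → prints [9, 5, 7]
`print(result)` → prints [9, 5, 7, 136, 992]

Answer:
[9, 5, 7]
[9, 5, 7, 136, 992]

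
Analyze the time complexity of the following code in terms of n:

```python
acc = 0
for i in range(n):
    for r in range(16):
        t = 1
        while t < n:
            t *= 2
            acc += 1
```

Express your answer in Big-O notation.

Each loop level contributes: n × 1 × log n. Multiplying the contributions gives O(n log n).

Answer: O(n log n)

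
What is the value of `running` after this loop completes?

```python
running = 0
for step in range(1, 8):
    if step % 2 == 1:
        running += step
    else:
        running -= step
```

Add odd, subtract even
`running` takes the values: 0 → 1 → -1 → 2 → -2 → 3 → -3 → 4

Answer: 4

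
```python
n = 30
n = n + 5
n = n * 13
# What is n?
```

Trace:
`n = 30` → n = 30
`n = n + 5` → n = 35
`n = n * 13` → n = 455
So n = 455

Answer: 455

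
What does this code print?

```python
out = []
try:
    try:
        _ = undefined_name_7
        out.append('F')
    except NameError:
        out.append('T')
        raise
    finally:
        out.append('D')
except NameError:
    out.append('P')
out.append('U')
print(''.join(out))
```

Execution trace: 'T' (except NameError) → 'D' (finally) → 'P' (outer except NameError) → 'U' (after the try/except). Output: TDPU

Answer: TDPU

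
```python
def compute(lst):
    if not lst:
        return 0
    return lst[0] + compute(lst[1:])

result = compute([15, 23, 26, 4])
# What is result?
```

15 + 23 + 26 + 4 + 0 = 68

Answer: 68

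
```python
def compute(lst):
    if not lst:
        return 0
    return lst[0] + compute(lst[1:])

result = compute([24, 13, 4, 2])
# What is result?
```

24 + 13 + 4 + 2 + 0 = 43

Answer: 43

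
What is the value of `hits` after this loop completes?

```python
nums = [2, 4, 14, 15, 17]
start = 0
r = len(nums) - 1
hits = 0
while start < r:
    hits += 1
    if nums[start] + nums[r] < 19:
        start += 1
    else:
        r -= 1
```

Steps to find pair summing to 19
`hits` takes the values: 0 → 1 → 2 → 3 → 4

Answer: 4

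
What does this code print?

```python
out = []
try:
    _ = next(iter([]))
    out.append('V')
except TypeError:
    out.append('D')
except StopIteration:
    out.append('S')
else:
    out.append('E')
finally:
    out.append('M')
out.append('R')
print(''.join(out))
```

Execution trace: 'S' (except StopIteration) → 'M' (finally) → 'R' (after the try/except). Output: SMR

Answer: SMR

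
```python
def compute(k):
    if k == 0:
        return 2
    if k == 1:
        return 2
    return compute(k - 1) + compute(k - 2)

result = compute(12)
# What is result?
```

Build up from base cases: compute(0)=2, compute(1)=2, compute(2)=4, compute(3)=6, compute(4)=10, compute(5)=16, compute(6)=26, ..., compute(12)=466

Answer: 466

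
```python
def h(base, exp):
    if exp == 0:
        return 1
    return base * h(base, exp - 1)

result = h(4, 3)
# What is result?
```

h(4, 3) = 4 * 4 * 4 = 64

Answer: 64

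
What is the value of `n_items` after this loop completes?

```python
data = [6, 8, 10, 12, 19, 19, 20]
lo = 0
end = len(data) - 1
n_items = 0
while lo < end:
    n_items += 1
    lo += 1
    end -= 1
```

Iterations until pointers meet (list length 7)
`n_items` takes the values: 0 → 1 → 2 → 3

Answer: 3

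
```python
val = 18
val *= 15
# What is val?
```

Trace:
`val = 18` → val = 18
`val *= 15` → val = 270
So val = 270

Answer: 270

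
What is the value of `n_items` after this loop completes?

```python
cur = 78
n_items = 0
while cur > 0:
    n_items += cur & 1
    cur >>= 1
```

Count set bits in 78 (binary: 0b1001110)
`n_items` takes the values: 0 → 1 → 2 → 3 → 4

Answer: 4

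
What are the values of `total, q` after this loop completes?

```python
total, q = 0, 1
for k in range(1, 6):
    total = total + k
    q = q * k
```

Sum and factorial of 1 to 5
`total, q` takes the values: (0, 1) → (1, 1) → (3, 1) → (3, 2) → (6, 2) → (6, 6) → (10, 6) → (10, 24) → (15, 24) → (15, 120)

Answer: 15, 120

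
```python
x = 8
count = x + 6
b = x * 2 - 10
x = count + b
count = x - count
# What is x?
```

Trace:
`x = 8` → x = 8
`count = x + 6` → count = 14
`b = x * 2 - 10` → b = 6
`x = count + b` → x = 20
`count = x - count` → count = 6
So x = 20

Answer: 20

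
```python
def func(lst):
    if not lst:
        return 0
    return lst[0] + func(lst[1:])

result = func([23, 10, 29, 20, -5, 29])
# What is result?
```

23 + 10 + 29 + 20 + (-5) + 29 + 0 = 106

Answer: 106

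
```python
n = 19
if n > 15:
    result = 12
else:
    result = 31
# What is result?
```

Trace:
`n = 19` → n = 19
`if n > 15: ...` → n > 15 is True → result = 12
So result = 12

Answer: 12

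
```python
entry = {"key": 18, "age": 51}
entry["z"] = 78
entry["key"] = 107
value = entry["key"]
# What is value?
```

Trace:
`entry = {"key": 18, "age": 51}` → entry = {'key': 18, 'age': 51}
`entry["z"] = 78` → entry = {'key': 18, 'age': 51, 'z': 78}
`entry["key"] = 107` → entry = {'key': 107, 'age': 51, 'z': 78}
`value = entry["key"]` → value = 107
So value = 107

Answer: 107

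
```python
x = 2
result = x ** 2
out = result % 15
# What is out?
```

Trace:
`x = 2` → x = 2
`result = x ** 2` → result = 4
`out = result % 15` → out = 4
So out = 4

Answer: 4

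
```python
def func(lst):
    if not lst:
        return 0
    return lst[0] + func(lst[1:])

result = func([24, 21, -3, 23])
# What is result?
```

24 + 21 + (-3) + 23 + 0 = 65

Answer: 65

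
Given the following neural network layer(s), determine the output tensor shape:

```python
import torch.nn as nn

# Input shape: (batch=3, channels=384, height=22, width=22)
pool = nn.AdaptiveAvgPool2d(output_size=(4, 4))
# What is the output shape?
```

Input: (3, 384, 22, 22) -> Output: (3, 384, 4, 4)

Answer: (3, 384, 4, 4)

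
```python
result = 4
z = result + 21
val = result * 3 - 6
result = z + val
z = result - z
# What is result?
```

Trace:
`result = 4` → result = 4
`z = result + 21` → z = 25
`val = result * 3 - 6` → val = 6
`result = z + val` → result = 31
`z = result - z` → z = 6
So result = 31

Answer: 31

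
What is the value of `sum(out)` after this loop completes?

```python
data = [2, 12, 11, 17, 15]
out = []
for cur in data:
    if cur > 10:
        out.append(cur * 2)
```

Sum of doubled values > 10
`out` takes the values: [] → [24] → [24, 22] → [24, 22, 34] → [24, 22, 34, 30]
So `sum(out)` = 110

Answer: 110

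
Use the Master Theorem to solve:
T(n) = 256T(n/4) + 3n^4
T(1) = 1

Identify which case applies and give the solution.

a=256, b=4, f(n)=3n^4. log_4(256) = 4. Since c=4 = 4, Case 2 applies: T(n) = Θ(n^log_b(a) · log n) = O(n^4 log n).

Answer: O(n^4 log n) - Case 2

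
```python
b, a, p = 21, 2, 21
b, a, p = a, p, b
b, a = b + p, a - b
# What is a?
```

Trace:
`b, a, p = 21, 2, 21` → b = 21; a = 2; p = 21
`b, a, p = a, p, b` → b = 2; a = 21; p = 21
`b, a = b + p, a - b` → b = 23; a = 19
So a = 19

Answer: 19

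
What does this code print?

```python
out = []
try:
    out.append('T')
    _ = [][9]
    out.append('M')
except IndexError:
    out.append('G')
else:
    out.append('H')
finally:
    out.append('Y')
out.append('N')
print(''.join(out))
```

Execution trace: 'T' (try body) → 'G' (except IndexError) → 'Y' (finally) → 'N' (after the try/except). Output: TGYN

Answer: TGYN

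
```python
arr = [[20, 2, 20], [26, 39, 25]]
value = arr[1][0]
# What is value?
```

Trace:
`arr = [[20, 2, 20], [26, 39, 25]]` → arr = [[20, 2, 20], [26, 39, 25]]
`value = arr[1][0]` → value = 26
So value = 26

Answer: 26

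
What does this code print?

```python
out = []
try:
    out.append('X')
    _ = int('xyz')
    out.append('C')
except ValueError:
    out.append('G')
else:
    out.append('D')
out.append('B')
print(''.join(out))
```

Execution trace: 'X' (try body) → 'G' (except ValueError) → 'B' (after the try/except). Output: XGB

Answer: XGB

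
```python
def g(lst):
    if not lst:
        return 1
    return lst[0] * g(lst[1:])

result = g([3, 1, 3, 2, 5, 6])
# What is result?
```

Product over [3, 1, 3, 2, 5, 6] = 3 * 1 * 3 * 2 * 5 * 6 = 540

Answer: 540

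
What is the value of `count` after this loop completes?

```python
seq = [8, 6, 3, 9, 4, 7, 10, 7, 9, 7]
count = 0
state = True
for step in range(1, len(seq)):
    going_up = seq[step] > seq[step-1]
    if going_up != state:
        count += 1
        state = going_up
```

Count direction changes in [8, 6, 3, 9, 4, 7, 10, 7, 9, 7]
`count` takes the values: 0 → 1 → 2 → 3 → 4 → 5 → 6 → 7

Answer: 7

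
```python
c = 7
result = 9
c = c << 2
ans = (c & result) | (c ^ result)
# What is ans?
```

Trace:
`c = 7` → c = 7
`result = 9` → result = 9
`c = c << 2` → c = 28
`ans = (c & result) | (c ^ result)` → ans = 29
So ans = 29

Answer: 29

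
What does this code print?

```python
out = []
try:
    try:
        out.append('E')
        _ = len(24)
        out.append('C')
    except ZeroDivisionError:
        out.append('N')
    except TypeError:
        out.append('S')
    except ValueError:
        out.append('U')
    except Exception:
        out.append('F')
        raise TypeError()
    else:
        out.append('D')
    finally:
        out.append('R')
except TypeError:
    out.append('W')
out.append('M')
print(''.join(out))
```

Execution trace: 'E' (inner try body) → 'S' (inner except TypeError) → 'R' (inner finally) → 'M' (after the try/except). Output: ESRM

Answer: ESRM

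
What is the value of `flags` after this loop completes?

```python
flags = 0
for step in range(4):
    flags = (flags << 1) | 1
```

Build 4 consecutive 1-bits: 0b1111
`flags` takes the values: 0 → 1 → 3 → 7 → 15

Answer: 15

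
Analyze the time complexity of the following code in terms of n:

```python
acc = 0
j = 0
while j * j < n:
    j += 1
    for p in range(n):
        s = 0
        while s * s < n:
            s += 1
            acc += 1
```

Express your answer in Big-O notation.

Each loop level contributes: √n × n × √n. Multiplying the contributions gives O(n^2).

Answer: O(n^2)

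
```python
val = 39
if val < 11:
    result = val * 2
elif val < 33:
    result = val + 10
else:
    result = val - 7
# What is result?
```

Trace:
`val = 39` → val = 39
`if val < 11: ...` → val < 11 is False, val < 33 is False, take else branch → result = 32
So result = 32

Answer: 32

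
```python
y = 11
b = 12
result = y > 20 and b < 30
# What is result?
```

Trace:
`y = 11` → y = 11
`b = 12` → b = 12
`result = y > 20 and b < 30` → result = False
So result = False

Answer: False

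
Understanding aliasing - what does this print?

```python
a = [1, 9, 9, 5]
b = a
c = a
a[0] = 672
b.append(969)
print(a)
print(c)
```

Key concept: multiple aliases.
Step by step:
`a = [1, 9, 9, 5]` → a = [1, 9, 9, 5]
`b = a` → b = [1, 9, 9, 5] (same object as a)
`c = a` → c = [1, 9, 9, 5] (same object as a, b)
`a[0] = 672` → a = [672, 9, 9, 5] (same object as b, c); b = [672, 9, 9, 5] (same object as a, c); c = [672, 9, 9, 5] (same object as a, b)
`b.append(969)` → a = [672, 9, 9, 5, 969] (same object as b, c); b = [672, 9, 9, 5, 969] (same object as a, c); c = [672, 9, 9, 5, 969] (same object as a, b)
`print(a)` → prints [672, 9, 9, 5, 969]
`print(c)` → prints [672, 9, 9, 5, 969]

Answer:
[672, 9, 9, 5, 969]
[672, 9, 9, 5, 969]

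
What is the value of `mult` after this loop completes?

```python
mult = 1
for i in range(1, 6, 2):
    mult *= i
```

Product of 1, 3, 5, ... up to 5
`mult` takes the values: 1 → 3 → 15

Answer: 15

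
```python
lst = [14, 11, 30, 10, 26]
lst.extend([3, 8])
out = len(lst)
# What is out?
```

Trace:
`lst = [14, 11, 30, 10, 26]` → lst = [14, 11, 30, 10, 26]
`lst.extend([3, 8])` → lst = [14, 11, 30, 10, 26, 3, 8]
`out = len(lst)` → out = 7
So out = 7

Answer: 7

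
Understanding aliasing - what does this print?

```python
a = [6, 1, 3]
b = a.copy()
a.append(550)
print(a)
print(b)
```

Key concept: list.copy() creates independent copy.
Step by step:
`a = [6, 1, 3]` → a = [6, 1, 3]
`b = a.copy()` → b = [6, 1, 3]
`a.append(550)` → a = [6, 1, 3, 550]
`print(a)` → prints [6, 1, 3, 550]
`print(b)` → prints [6, 1, 3]

Answer:
[6, 1, 3, 550]
[6, 1, 3]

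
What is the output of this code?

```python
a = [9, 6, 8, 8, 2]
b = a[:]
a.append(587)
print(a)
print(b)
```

Key concept: slice [:] creates copy.
Step by step:
`a = [9, 6, 8, 8, 2]` → a = [9, 6, 8, 8, 2]
`b = a[:]` → b = [9, 6, 8, 8, 2]
`a.append(587)` → a = [9, 6, 8, 8, 2, 587]
`print(a)` → prints [9, 6, 8, 8, 2, 587]
`print(b)` → prints [9, 6, 8, 8, 2]

Answer:
[9, 6, 8, 8, 2, 587]
[9, 6, 8, 8, 2]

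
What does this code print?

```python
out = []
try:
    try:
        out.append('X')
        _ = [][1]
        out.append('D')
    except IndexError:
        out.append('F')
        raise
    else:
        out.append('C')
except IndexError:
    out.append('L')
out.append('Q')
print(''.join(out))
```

Execution trace: 'X' (inner try body) → 'F' (inner except IndexError) → 'L' (outer except IndexError) → 'Q' (after the try/except). Output: XFLQ

Answer: XFLQ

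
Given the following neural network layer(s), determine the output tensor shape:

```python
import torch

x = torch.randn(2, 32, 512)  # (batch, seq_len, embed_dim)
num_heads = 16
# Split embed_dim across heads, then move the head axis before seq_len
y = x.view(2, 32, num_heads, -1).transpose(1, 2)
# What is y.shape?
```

Input: (2, 32, 512) -> head_dim = 512 // 16 = 32; after view: (2, 32, 16, 32) -> after transpose(1, 2): (2, 16, 32, 32) -> Output: (2, 16, 32, 32)

Answer: (2, 16, 32, 32)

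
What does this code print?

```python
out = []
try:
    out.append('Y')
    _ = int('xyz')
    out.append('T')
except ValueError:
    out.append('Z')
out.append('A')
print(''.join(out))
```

Execution trace: 'Y' (try body) → 'Z' (except ValueError) → 'A' (after the try/except). Output: YZA

Answer: YZA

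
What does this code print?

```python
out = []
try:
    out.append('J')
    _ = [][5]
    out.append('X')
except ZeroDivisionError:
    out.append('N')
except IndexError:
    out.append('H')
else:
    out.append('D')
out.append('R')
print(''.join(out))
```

Execution trace: 'J' (try body) → 'H' (except IndexError) → 'R' (after the try/except). Output: JHR

Answer: JHR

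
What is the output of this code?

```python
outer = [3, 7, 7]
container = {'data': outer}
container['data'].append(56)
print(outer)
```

Key concept: dict holds reference to list.
Step by step:
`outer = [3, 7, 7]` → outer = [3, 7, 7]
`container = {'data': outer}` → container = {'data': [3, 7, 7]}
`container['data'].append(56)` → outer = [3, 7, 7, 56]; container = {'data': [3, 7, 7, 56]}
`print(outer)` → prints [3, 7, 7, 56]

Answer: [3, 7, 7, 56]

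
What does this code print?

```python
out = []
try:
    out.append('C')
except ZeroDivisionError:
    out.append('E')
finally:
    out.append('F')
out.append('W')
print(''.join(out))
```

Execution trace: 'C' (try body, no exception) → 'F' (finally) → 'W' (after the try/except). Output: CFW

Answer: CFW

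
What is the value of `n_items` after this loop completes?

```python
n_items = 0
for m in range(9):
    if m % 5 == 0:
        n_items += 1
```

Count numbers divisible by 5 in range(9)
`n_items` takes the values: 0 → 1 → 2

Answer: 2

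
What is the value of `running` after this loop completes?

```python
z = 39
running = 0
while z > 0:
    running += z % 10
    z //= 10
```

Sum digits of 39
`running` takes the values: 0 → 9 → 12

Answer: 12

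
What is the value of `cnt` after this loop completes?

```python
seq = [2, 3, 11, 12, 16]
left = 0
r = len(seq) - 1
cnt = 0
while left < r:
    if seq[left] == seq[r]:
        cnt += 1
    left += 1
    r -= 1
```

Count matching pairs from ends
`cnt` takes the values: 0

Answer: 0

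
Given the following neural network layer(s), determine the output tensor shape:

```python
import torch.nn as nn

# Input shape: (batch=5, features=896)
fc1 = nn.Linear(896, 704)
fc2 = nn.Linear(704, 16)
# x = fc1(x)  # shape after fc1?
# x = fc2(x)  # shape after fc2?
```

Input: (5, 896) -> after fc1: (5, 704) -> Output: (5, 16)

Answer: (5, 16)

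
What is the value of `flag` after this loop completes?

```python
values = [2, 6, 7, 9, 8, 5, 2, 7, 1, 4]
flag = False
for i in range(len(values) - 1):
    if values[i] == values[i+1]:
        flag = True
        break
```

Check consecutive duplicates in [2, 6, 7, 9, 8, 5, 2, 7, 1, 4]
`flag` takes the values: False

Answer: False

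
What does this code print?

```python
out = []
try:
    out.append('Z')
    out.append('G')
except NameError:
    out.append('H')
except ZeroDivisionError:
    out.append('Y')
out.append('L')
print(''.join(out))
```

Execution trace: 'Z' (try body) → 'G' (try body, no exception) → 'L' (after the try/except). Output: ZGL

Answer: ZGL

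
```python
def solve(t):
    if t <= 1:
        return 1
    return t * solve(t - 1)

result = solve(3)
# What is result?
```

solve(3) = 3 * 2 * 1 = 6

Answer: 6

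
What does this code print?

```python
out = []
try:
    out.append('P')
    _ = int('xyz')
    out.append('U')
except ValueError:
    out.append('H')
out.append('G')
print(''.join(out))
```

Execution trace: 'P' (try body) → 'H' (except ValueError) → 'G' (after the try/except). Output: PHG

Answer: PHG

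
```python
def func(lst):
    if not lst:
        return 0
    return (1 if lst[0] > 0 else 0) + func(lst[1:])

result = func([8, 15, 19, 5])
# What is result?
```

Count of positive elements in [8, 15, 19, 5] = 4

Answer: 4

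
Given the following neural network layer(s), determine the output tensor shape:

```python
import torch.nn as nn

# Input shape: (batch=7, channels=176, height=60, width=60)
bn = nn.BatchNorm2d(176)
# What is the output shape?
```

Input: (7, 176, 60, 60) -> Output: (7, 176, 60, 60)

Answer: (7, 176, 60, 60)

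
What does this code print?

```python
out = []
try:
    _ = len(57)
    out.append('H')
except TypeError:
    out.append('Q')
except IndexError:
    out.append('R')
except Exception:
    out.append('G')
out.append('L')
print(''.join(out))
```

Execution trace: 'Q' (except TypeError) → 'L' (after the try/except). Output: QL

Answer: QL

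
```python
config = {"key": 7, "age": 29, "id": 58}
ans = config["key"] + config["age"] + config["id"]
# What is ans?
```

Trace:
`config = {"key": 7, "age": 29, "id": 58}` → config = {'key': 7, 'age': 29, 'id': 58}
`ans = config["key"] + config["age"] + config["id"]` → ans = 94
So ans = 94

Answer: 94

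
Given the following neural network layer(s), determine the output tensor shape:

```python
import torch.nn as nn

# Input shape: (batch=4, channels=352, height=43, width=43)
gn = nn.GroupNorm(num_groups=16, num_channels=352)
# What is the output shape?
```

Input: (4, 352, 43, 43) -> Output: (4, 352, 43, 43)

Answer: (4, 352, 43, 43)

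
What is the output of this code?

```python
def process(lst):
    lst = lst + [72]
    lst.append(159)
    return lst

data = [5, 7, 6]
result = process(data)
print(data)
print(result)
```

Key concept: rebinding parameter vs mutation.
Step by step:
`data = [5, 7, 6]` → data = [5, 7, 6]
`result = process(data)` → result = [5, 7, 6, 72, 159]
`print(data)` → prints [5, 7, 6]
`print(result)` → prints [5, 7, 6, 72, 159]

Answer:
[5, 7, 6]
[5, 7, 6, 72, 159]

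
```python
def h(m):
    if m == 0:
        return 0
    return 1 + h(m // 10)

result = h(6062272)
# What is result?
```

Count of digits of 6062272: 7

Answer: 7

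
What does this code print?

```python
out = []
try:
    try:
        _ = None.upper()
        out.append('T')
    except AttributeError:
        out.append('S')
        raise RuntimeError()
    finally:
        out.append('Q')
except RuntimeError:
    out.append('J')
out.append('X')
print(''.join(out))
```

Execution trace: 'S' (inner except AttributeError) → 'Q' (inner finally) → 'J' (outer except RuntimeError) → 'X' (after the try/except). Output: SQJX

Answer: SQJX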